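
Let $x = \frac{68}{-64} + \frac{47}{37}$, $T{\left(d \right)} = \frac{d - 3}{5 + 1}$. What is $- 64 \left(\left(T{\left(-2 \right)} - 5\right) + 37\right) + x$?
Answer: $- \frac{3542159}{1776} \approx -1994.5$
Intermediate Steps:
$T{\left(d \right)} = - \frac{1}{2} + \frac{d}{6}$ ($T{\left(d \right)} = \frac{d - 3}{6} = \left(-3 + d\right) \frac{1}{6} = - \frac{1}{2} + \frac{d}{6}$)
$x = \frac{123}{592}$ ($x = 68 \left(- \frac{1}{64}\right) + 47 \cdot \frac{1}{37} = - \frac{17}{16} + \frac{47}{37} = \frac{123}{592} \approx 0.20777$)
$- 64 \left(\left(T{\left(-2 \right)} - 5\right) + 37\right) + x = - 64 \left(\left(\left(- \frac{1}{2} + \frac{1}{6} \left(-2\right)\right) - 5\right) + 37\right) + \frac{123}{592} = - 64 \left(\left(\left(- \frac{1}{2} - \frac{1}{3}\right) - 5\right) + 37\right) + \frac{123}{592} = - 64 \left(\left(- \frac{5}{6} - 5\right) + 37\right) + \frac{123}{592} = - 64 \left(- \frac{35}{6} + 37\right) + \frac{123}{592} = \left(-64\right) \frac{187}{6} + \frac{123}{592} = - \frac{5984}{3} + \frac{123}{592} = - \frac{3542159}{1776}$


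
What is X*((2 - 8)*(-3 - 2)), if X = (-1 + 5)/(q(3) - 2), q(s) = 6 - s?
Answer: 120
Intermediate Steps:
X = 4 (X = (-1 + 5)/((6 - 1*3) - 2) = 4/((6 - 3) - 2) = 4/(3 - 2) = 4/1 = 4*1 = 4)
X*((2 - 8)*(-3 - 2)) = 4*((2 - 8)*(-3 - 2)) = 4*(-6*(-5)) = 4*30 = 120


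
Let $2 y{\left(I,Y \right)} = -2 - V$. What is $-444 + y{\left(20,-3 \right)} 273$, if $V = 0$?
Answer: $-717$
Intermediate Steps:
$y{\left(I,Y \right)} = -1$ ($y{\left(I,Y \right)} = \frac{-2 - 0}{2} = \frac{-2 + 0}{2} = \frac{1}{2} \left(-2\right) = -1$)
$-444 + y{\left(20,-3 \right)} 273 = -444 - 273 = -717$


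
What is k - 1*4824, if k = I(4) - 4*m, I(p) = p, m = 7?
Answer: -4848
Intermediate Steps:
k = -24 (k = 4 - 4*7 = 4 - 28 = -24)
k - 1*4824 = -24 - 1*4824 = -24 - 4824 = -4848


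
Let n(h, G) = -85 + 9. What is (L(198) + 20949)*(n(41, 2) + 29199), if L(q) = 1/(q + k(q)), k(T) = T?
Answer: 241598729015/396 ≈ 6.1010e+8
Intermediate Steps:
n(h, G) = -76
L(q) = 1/(2*q) (L(q) = 1/(q + q) = 1/(2*q))
(L(198) + 20949)*(n(41, 2) + 29199) = ((½)/198 + 20949)*(-76 + 29199) = ((½)*(1/198) + 20949)*29123 = (1/396 + 20949)*29123 = (8295805/396)*29123 = 241598729015/396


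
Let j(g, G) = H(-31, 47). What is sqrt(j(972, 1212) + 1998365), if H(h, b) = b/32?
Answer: 3*sqrt(14210606)/8 ≈ 1413.6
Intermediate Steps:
H(h, b) = b/32 (H(h, b) = b*(1/32) = b/32)
j(g, G) = 47/32 (j(g, G) = (1/32)*47 = 47/32)
sqrt(j(972, 1212) + 1998365) = sqrt(47/32 + 1998365) = sqrt(63947727/32) = 3*sqrt(14210606)/8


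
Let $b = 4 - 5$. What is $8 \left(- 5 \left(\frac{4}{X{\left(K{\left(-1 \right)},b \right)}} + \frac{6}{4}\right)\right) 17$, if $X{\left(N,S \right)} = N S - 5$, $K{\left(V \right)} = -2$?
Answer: $- \frac{340}{3} \approx -113.33$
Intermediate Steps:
$b = -1$
$X{\left(N,S \right)} = -5 + N S$
$8 \left(- 5 \left(\frac{4}{X{\left(K{\left(-1 \right)},b \right)}} + \frac{6}{4}\right)\right) 17 = 8 \left(- 5 \left(\frac{4}{-5 - -2} + \frac{6}{4}\right)\right) 17 = 8 \left(- 5 \left(\frac{4}{-5 + 2} + 6 \cdot \frac{1}{4}\right)\right) 17 = 8 \left(- 5 \left(\frac{4}{-3} + \frac{3}{2}\right)\right) 17 = 8 \left(- 5 \left(4 \left(- \frac{1}{3}\right) + \frac{3}{2}\right)\right) 17 = 8 \left(- 5 \left(- \frac{4}{3} + \frac{3}{2}\right)\right) 17 = 8 \left(\left(-5\right) \frac{1}{6}\right) 17 = 8 \left(- \frac{5}{6}\right) 17 = \left(- \frac{20}{3}\right) 17 = - \frac{340}{3}$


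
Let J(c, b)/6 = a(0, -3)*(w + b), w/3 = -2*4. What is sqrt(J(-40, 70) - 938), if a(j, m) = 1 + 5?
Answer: sqrt(718) ≈ 26.796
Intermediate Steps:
a(j, m) = 6
w = -24 (w = 3*(-2*4) = 3*(-8) = -24)
J(c, b) = -864 + 36*b (J(c, b) = 6*(6*(-24 + b)) = 6*(-144 + 6*b) = -864 + 36*b)
sqrt(J(-40, 70) - 938) = sqrt((-864 + 36*70) - 938) = sqrt((-864 + 2520) - 938) = sqrt(1656 - 938) = sqrt(718)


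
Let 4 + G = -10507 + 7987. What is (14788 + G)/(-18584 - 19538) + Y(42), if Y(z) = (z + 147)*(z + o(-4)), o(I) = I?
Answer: 19555710/2723 ≈ 7181.7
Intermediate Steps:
G = -2524 (G = -4 + (-10507 + 7987) = -4 - 2520 = -2524)
Y(z) = (-4 + z)*(147 + z) (Y(z) = (z + 147)*(z - 4) = (147 + z)*(-4 + z) = (-4 + z)*(147 + z))
(14788 + G)/(-18584 - 19538) + Y(42) = (14788 - 2524)/(-18584 - 19538) + (-588 + 42**2 + 143*42) = 12264/(-38122) + (-588 + 1764 + 6006) = 12264*(-1/38122) + 7182 = -876/2723 + 7182 = 19555710/2723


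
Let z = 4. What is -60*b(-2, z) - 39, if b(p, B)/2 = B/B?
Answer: -159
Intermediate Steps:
b(p, B) = 2 (b(p, B) = 2*(B/B) = 2*1 = 2)
-60*b(-2, z) - 39 = -60*2 - 39 = -120 - 39 = -159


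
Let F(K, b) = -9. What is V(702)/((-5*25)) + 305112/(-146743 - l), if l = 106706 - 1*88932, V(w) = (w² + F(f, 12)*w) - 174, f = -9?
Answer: -26681576768/6854875 ≈ -3892.4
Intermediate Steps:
V(w) = -174 + w² - 9*w (V(w) = (w² - 9*w) - 174 = -174 + w² - 9*w)
l = 17774 (l = 106706 - 88932 = 17774)
V(702)/((-5*25)) + 305112/(-146743 - l) = (-174 + 702² - 9*702)/((-5*25)) + 305112/(-146743 - 1*17774) = (-174 + 492804 - 6318)/(-125) + 305112/(-146743 - 17774) = 486312*(-1/125) + 305112/(-164517) = -486312/125 + 305112*(-1/164517) = -486312/125 - 101704/54839 = -26681576768/6854875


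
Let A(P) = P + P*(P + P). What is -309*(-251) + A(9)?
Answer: 77730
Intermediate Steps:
A(P) = P + 2*P² (A(P) = P + P*(2*P) = P + 2*P²)
-309*(-251) + A(9) = -309*(-251) + 9*(1 + 2*9) = 77559 + 9*(1 + 18) = 77559 + 9*19 = 77559 + 171 = 77730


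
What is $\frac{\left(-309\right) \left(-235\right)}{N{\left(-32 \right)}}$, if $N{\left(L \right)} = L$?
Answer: $- \frac{72615}{32} \approx -2269.2$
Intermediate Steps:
$\frac{\left(-309\right) \left(-235\right)}{N{\left(-32 \right)}} = \frac{\left(-309\right) \left(-235\right)}{-32} = 72615 \left(- \frac{1}{32}\right) = - \frac{72615}{32}$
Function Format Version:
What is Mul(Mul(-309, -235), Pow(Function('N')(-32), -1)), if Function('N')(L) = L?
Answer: Rational(-72615, 32) ≈ -2269.2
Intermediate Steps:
Mul(Mul(-309, -235), Pow(Function('N')(-32), -1)) = Mul(Mul(-309, -235), Pow(-32, -1)) = Mul(72615, Rational(-1, 32)) = Rational(-72615, 32)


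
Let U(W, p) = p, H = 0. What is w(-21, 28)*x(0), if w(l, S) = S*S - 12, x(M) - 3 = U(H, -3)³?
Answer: -18528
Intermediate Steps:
x(M) = -24 (x(M) = 3 + (-3)³ = 3 - 27 = -24)
w(l, S) = -12 + S² (w(l, S) = S² - 12 = -12 + S²)
w(-21, 28)*x(0) = (-12 + 28²)*(-24) = (-12 + 784)*(-24) = 772*(-24) = -18528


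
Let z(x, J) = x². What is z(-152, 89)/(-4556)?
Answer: -5776/1139 ≈ -5.0711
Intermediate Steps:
z(-152, 89)/(-4556) = (-152)²/(-4556) = 23104*(-1/4556) = -5776/1139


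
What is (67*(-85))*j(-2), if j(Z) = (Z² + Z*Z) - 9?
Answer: 5695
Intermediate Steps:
j(Z) = -9 + 2*Z² (j(Z) = (Z² + Z²) - 9 = 2*Z² - 9 = -9 + 2*Z²)
(67*(-85))*j(-2) = (67*(-85))*(-9 + 2*(-2)²) = -5695*(-9 + 2*4) = -5695*(-9 + 8) = -5695*(-1) = 5695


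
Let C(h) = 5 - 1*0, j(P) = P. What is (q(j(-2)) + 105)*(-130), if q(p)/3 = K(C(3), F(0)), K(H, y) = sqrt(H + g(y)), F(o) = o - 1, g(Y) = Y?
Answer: -14430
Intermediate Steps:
F(o) = -1 + o
C(h) = 5 (C(h) = 5 + 0 = 5)
K(H, y) = sqrt(H + y)
q(p) = 6 (q(p) = 3*sqrt(5 + (-1 + 0)) = 3*sqrt(5 - 1) = 3*sqrt(4) = 3*2 = 6)
(q(j(-2)) + 105)*(-130) = (6 + 105)*(-130) = 111*(-130) = -14430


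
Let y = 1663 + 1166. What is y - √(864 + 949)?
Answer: 2829 - 7*√37 ≈ 2786.4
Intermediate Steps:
y = 2829
y - √(864 + 949) = 2829 - √(864 + 949) = 2829 - √1813 = 2829 - 7*√37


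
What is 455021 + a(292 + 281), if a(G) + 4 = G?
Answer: 455590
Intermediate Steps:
a(G) = -4 + G
455021 + a(292 + 281) = 455021 + (-4 + (292 + 281)) = 455021 + (-4 + 573) = 455021 + 569 = 455590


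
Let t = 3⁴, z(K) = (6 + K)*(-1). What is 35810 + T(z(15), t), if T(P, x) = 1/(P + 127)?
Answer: 3795861/106 ≈ 35810.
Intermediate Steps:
z(K) = -6 - K
t = 81
T(P, x) = 1/(127 + P)
35810 + T(z(15), t) = 35810 + 1/(127 + (-6 - 1*15)) = 35810 + 1/(127 + (-6 - 15)) = 35810 + 1/(127 - 21) = 35810 + 1/106 = 3795861/106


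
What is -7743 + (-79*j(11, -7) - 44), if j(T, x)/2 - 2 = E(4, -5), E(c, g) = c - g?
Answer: -9525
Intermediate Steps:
j(T, x) = 22 (j(T, x) = 4 + 2*(4 - 1*(-5)) = 4 + 2*(4 + 5) = 4 + 2*9 = 4 + 18 = 22)
-7743 + (-79*j(11, -7) - 44) = -7743 + (-79*22 - 44) = -7743 + (-1738 - 44) = -7743 - 1782 = -9525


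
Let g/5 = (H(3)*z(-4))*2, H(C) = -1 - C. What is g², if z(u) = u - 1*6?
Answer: 160000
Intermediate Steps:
z(u) = -6 + u (z(u) = u - 6 = -6 + u)
g = 400 (g = 5*(((-1 - 1*3)*(-6 - 4))*2) = 5*(((-1 - 3)*(-10))*2) = 5*(-4*(-10)*2) = 5*(40*2) = 5*80 = 400)
g² = 400² = 160000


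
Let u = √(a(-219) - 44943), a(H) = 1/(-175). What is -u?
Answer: -I*√55055182/35 ≈ -212.0*I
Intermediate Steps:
a(H) = -1/175
u = I*√55055182/35 (u = √(-1/175 - 44943) = √(-7865026/175) = I*√55055182/35 ≈ 212.0*I)
-u = -I*√55055182/35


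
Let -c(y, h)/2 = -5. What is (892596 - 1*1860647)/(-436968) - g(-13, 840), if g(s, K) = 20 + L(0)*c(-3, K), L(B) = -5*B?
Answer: -1110187/62424 ≈ -17.785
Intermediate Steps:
c(y, h) = 10 (c(y, h) = -2*(-5) = 10)
g(s, K) = 20 (g(s, K) = 20 - 5*0*10 = 20 + 0*10 = 20 + 0 = 20)
(892596 - 1*1860647)/(-436968) - g(-13, 840) = (892596 - 1*1860647)/(-436968) - 1*20 = (892596 - 1860647)*(-1/436968) - 20 = -968051*(-1/436968) - 20 = 138293/62424 - 20 = -1110187/62424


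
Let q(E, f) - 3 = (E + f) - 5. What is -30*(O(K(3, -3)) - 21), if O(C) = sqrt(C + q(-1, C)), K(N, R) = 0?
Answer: 630 - 30*I*sqrt(3) ≈ 630.0 - 51.962*I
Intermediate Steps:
q(E, f) = -2 + E + f (q(E, f) = 3 + ((E + f) - 5) = 3 + (-5 + E + f) = -2 + E + f)
O(C) = sqrt(-3 + 2*C) (O(C) = sqrt(C + (-2 - 1 + C)) = sqrt(C + (-3 + C)) = sqrt(-3 + 2*C))
-30*(O(K(3, -3)) - 21) = -30*(sqrt(-3 + 2*0) - 21) = -30*(sqrt(-3 + 0) - 21) = -30*(sqrt(-3) - 21) = -30*(I*sqrt(3) - 21) = -30*(-21 + I*sqrt(3)) = 630 - 30*I*sqrt(3)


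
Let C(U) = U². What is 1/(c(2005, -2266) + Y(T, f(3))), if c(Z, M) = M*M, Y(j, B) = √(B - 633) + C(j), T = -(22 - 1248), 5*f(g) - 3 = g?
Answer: 33189160/220304068304279 - 9*I*√195/220304068304279 ≈ 1.5065e-7 - 5.7048e-13*I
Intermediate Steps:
f(g) = ⅗ + g/5
T = 1226 (T = -1*(-1226) = 1226)
Y(j, B) = j² + √(-633 + B) (Y(j, B) = √(B - 633) + j² = √(-633 + B) + j² = j² + √(-633 + B))
c(Z, M) = M²
1/(c(2005, -2266) + Y(T, f(3))) = 1/((-2266)² + (1226² + √(-633 + (⅗ + (⅕)*3)))) = 1/(5134756 + (1503076 + √(-633 + (⅗ + ⅗)))) = 1/(5134756 + (1503076 + √(-633 + 6/5))) = 1/(5134756 + (1503076 + √(-3159/5))) = 1/(5134756 + (1503076 + 9*I*√195/5)) = 1/(6637832 + 9*I*√195/5)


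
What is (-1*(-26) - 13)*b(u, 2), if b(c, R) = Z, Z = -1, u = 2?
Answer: -13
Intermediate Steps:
b(c, R) = -1
(-1*(-26) - 13)*b(u, 2) = (-1*(-26) - 13)*(-1) = (26 - 13)*(-1) = 13*(-1) = -13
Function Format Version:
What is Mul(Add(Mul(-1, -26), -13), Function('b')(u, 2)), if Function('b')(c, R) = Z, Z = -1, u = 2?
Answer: -13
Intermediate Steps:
Function('b')(c, R) = -1
Mul(Add(Mul(-1, -26), -13), Function('b')(u, 2)) = Mul(Add(Mul(-1, -26), -13), -1) = Mul(Add(26, -13), -1) = Mul(13, -1) = -13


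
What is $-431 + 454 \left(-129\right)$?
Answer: $-58997$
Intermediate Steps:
$-431 + 454 \left(-129\right) = -431 - 58566 = -58997$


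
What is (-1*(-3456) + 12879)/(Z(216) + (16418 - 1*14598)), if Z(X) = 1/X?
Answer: 3528360/393121 ≈ 8.9753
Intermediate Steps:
(-1*(-3456) + 12879)/(Z(216) + (16418 - 1*14598)) = (-1*(-3456) + 12879)/(1/216 + (16418 - 1*14598)) = (3456 + 12879)/(1/216 + (16418 - 14598)) = 16335/(1/216 + 1820) = 16335/(393121/216) = 16335*(216/393121) = 3528360/393121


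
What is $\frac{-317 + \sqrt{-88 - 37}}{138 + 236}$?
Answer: $- \frac{317}{374} + \frac{5 i \sqrt{5}}{374} \approx -0.84759 + 0.029894 i$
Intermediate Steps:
$\frac{-317 + \sqrt{-88 - 37}}{138 + 236} = \frac{-317 + \sqrt{-125}}{374} = \left(-317 + 5 i \sqrt{5}\right) \frac{1}{374} = - \frac{317}{374} + \frac{5 i \sqrt{5}}{374}$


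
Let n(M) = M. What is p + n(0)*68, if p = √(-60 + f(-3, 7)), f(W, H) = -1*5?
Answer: I*√65 ≈ 8.0623*I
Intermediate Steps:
f(W, H) = -5
p = I*√65 (p = √(-60 - 5) = √(-65) = I*√65 ≈ 8.0623*I)
p + n(0)*68 = I*√65 + 0*68 = I*√65 + 0 = I*√65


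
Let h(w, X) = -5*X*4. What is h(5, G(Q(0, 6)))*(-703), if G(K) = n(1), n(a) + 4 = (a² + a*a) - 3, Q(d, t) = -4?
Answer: -70300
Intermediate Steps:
n(a) = -7 + 2*a² (n(a) = -4 + ((a² + a*a) - 3) = -4 + ((a² + a²) - 3) = -4 + (2*a² - 3) = -4 + (-3 + 2*a²) = -7 + 2*a²)
G(K) = -5 (G(K) = -7 + 2*1² = -7 + 2*1 = -7 + 2 = -5)
h(w, X) = -20*X
h(5, G(Q(0, 6)))*(-703) = -20*(-5)*(-703) = 100*(-703) = -70300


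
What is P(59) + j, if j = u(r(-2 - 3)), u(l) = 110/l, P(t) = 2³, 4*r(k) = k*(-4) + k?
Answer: 112/3 ≈ 37.333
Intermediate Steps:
r(k) = -3*k/4 (r(k) = (k*(-4) + k)/4 = (-4*k + k)/4 = (-3*k)/4 = -3*k/4)
P(t) = 8
j = 88/3 (j = 110/((-3*(-2 - 3)/4)) = 110/((-¾*(-5))) = 110/(15/4) = 110*(4/15) = 88/3 ≈ 29.333)
P(59) + j = 8 + 88/3 = 112/3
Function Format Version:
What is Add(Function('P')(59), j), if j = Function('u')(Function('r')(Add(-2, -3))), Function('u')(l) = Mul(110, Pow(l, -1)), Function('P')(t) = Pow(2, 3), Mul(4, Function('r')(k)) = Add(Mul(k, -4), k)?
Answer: Rational(112, 3) ≈ 37.333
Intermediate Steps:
Function('r')(k) = Mul(Rational(-3, 4), k) (Function('r')(k) = Mul(Rational(1, 4), Add(Mul(k, -4), k)) = Mul(Rational(1, 4), Add(Mul(-4, k), k)) = Mul(Rational(1, 4), Mul(-3, k)) = Mul(Rational(-3, 4), k))
Function('P')(t) = 8
j = Rational(88, 3) (j = Mul(110, Pow(Mul(Rational(-3, 4), Add(-2, -3)), -1)) = Mul(110, Pow(Mul(Rational(-3, 4), -5), -1)) = Mul(110, Pow(Rational(15, 4), -1)) = Mul(110, Rational(4, 15)) = Rational(88, 3) ≈ 29.333)
Add(Function('P')(59), j) = Add(8, Rational(88, 3)) = Rational(112, 3)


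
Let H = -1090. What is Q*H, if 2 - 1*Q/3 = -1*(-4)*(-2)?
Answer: -32700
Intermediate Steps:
Q = 30 (Q = 6 - 3*(-1*(-4))*(-2) = 6 - 12*(-2) = 6 - 3*(-8) = 6 + 24 = 30)
Q*H = 30*(-1090) = -32700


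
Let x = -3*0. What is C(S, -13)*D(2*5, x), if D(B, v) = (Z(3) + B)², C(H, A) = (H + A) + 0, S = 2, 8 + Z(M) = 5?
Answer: -539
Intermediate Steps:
Z(M) = -3 (Z(M) = -8 + 5 = -3)
C(H, A) = A + H (C(H, A) = (A + H) + 0 = A + H)
x = 0
D(B, v) = (-3 + B)²
C(S, -13)*D(2*5, x) = (-13 + 2)*(-3 + 2*5)² = -11*(-3 + 10)² = -11*7² = -11*49 = -539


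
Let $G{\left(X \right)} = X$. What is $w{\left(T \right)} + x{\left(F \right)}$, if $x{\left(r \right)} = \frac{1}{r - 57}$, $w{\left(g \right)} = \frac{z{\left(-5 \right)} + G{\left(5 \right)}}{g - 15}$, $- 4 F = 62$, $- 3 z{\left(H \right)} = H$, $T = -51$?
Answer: $- \frac{1648}{14355} \approx -0.1148$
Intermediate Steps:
$z{\left(H \right)} = - \frac{H}{3}$
$F = - \frac{31}{2}$ ($F = \left(- \frac{1}{4}\right) 62 = - \frac{31}{2} \approx -15.5$)
$w{\left(g \right)} = \frac{20}{3 \left(-15 + g\right)}$ ($w{\left(g \right)} = \frac{\left(- \frac{1}{3}\right) \left(-5\right) + 5}{g - 15} = \frac{\frac{5}{3} + 5}{-15 + g} = \frac{20}{3 \left(-15 + g\right)}$)
$x{\left(r \right)} = \frac{1}{-57 + r}$
$w{\left(T \right)} + x{\left(F \right)} = \frac{20}{3 \left(-15 - 51\right)} + \frac{1}{-57 - \frac{31}{2}} = \frac{20}{3 \left(-66\right)} + \frac{1}{- \frac{145}{2}} = \frac{20}{3} \left(- \frac{1}{66}\right) - \frac{2}{145} = - \frac{10}{99} - \frac{2}{145} = - \frac{1648}{14355}$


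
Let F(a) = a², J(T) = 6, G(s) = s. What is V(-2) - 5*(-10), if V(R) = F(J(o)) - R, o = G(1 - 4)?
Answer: 88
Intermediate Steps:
o = -3 (o = 1 - 4 = -3)
V(R) = 36 - R (V(R) = 6² - R = 36 - R)
V(-2) - 5*(-10) = (36 - 1*(-2)) - 5*(-10) = (36 + 2) + 50 = 38 + 50 = 88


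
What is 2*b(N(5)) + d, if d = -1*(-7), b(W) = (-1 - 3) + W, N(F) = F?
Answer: 9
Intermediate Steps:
b(W) = -4 + W
d = 7
2*b(N(5)) + d = 2*(-4 + 5) + 7 = 2*1 + 7 = 2 + 7 = 9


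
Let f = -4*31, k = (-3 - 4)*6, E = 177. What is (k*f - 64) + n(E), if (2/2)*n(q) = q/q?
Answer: 5145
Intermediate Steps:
n(q) = 1 (n(q) = q/q = 1)
k = -42 (k = -7*6 = -42)
f = -124
(k*f - 64) + n(E) = (-42*(-124) - 64) + 1 = (5208 - 64) + 1 = 5144 + 1 = 5145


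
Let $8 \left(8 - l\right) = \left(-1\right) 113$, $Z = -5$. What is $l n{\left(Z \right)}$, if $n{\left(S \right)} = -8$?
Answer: $-177$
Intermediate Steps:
$l = \frac{177}{8}$ ($l = 8 - \frac{\left(-1\right) 113}{8} = 8 - - \frac{113}{8} = 8 + \frac{113}{8} = \frac{177}{8} \approx 22.125$)
$l n{\left(Z \right)} = \frac{177}{8} \left(-8\right) = -177$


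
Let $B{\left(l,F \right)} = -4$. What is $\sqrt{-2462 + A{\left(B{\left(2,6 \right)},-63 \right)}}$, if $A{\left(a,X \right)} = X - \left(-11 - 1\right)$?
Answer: $i \sqrt{2513} \approx 50.13 i$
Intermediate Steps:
$A{\left(a,X \right)} = 12 + X$ ($A{\left(a,X \right)} = X - -12 = X + 12 = 12 + X$)
$\sqrt{-2462 + A{\left(B{\left(2,6 \right)},-63 \right)}} = \sqrt{-2462 + \left(12 - 63\right)} = \sqrt{-2462 - 51} = \sqrt{-2513} = i \sqrt{2513}$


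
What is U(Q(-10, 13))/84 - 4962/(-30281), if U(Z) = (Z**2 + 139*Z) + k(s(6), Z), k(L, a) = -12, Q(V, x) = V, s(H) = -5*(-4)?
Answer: -928787/60562 ≈ -15.336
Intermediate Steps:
s(H) = 20
U(Z) = -12 + Z**2 + 139*Z (U(Z) = (Z**2 + 139*Z) - 12 = -12 + Z**2 + 139*Z)
U(Q(-10, 13))/84 - 4962/(-30281) = (-12 + (-10)**2 + 139*(-10))/84 - 4962/(-30281) = (-12 + 100 - 1390)*(1/84) - 4962*(-1/30281) = -1302*1/84 + 4962/30281 = -31/2 + 4962/30281 = -928787/60562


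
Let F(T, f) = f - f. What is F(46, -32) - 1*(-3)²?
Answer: -9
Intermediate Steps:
F(T, f) = 0
F(46, -32) - 1*(-3)² = 0 - 1*(-3)² = 0 - 1*9 = 0 - 9 = -9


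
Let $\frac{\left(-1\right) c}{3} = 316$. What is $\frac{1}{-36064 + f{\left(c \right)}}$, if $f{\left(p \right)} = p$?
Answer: $- \frac{1}{37012} \approx -2.7018 \cdot 10^{-5}$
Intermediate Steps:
$c = -948$ ($c = \left(-3\right) 316 = -948$)
$\frac{1}{-36064 + f{\left(c \right)}} = \frac{1}{-36064 - 948} = \frac{1}{-37012} = - \frac{1}{37012}$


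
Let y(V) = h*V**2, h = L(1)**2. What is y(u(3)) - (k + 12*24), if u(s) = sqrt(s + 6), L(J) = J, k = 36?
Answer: -315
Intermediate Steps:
h = 1 (h = 1**2 = 1)
u(s) = sqrt(6 + s)
y(V) = V**2 (y(V) = 1*V**2 = V**2)
y(u(3)) - (k + 12*24) = (sqrt(6 + 3))**2 - (36 + 12*24) = (sqrt(9))**2 - (36 + 288) = 3**2 - 1*324 = 9 - 324 = -315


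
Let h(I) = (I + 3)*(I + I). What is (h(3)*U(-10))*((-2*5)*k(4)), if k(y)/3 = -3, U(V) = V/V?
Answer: 3240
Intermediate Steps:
U(V) = 1
h(I) = 2*I*(3 + I) (h(I) = (3 + I)*(2*I) = 2*I*(3 + I))
k(y) = -9 (k(y) = 3*(-3) = -9)
(h(3)*U(-10))*((-2*5)*k(4)) = ((2*3*(3 + 3))*1)*(-2*5*(-9)) = ((2*3*6)*1)*(-10*(-9)) = (36*1)*90 = 36*90 = 3240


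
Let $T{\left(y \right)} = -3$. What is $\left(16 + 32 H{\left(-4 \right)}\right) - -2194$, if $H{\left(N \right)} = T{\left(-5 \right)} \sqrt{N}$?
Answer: $2210 - 192 i \approx 2210.0 - 192.0 i$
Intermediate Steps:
$H{\left(N \right)} = - 3 \sqrt{N}$
$\left(16 + 32 H{\left(-4 \right)}\right) - -2194 = \left(16 + 32 \left(- 3 \sqrt{-4}\right)\right) - -2194 = \left(16 + 32 \left(- 3 \cdot 2 i\right)\right) + 2194 = \left(16 + 32 \left(- 6 i\right)\right) + 2194 = \left(16 - 192 i\right) + 2194 = 2210 - 192 i$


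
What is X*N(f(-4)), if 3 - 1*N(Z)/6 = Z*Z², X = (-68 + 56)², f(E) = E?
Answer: 57888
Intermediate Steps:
X = 144 (X = (-12)² = 144)
N(Z) = 18 - 6*Z³ (N(Z) = 18 - 6*Z*Z² = 18 - 6*Z³)
X*N(f(-4)) = 144*(18 - 6*(-4)³) = 144*(18 - 6*(-64)) = 144*(18 + 384) = 144*402 = 57888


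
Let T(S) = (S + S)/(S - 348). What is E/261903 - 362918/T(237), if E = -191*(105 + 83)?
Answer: 1758409452917/20690337 ≈ 84987.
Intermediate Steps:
T(S) = 2*S/(-348 + S) (T(S) = (2*S)/(-348 + S) = 2*S/(-348 + S))
E = -35908 (E = -191*188 = -35908)
E/261903 - 362918/T(237) = -35908/261903 - 362918/(2*237/(-348 + 237)) = -35908*1/261903 - 362918/(2*237/(-111)) = -35908/261903 - 362918/(2*237*(-1/111)) = -35908/261903 - 362918/(-158/37) = -35908/261903 - 362918*(-37/158) = -35908/261903 + 6713983/79 = 1758409452917/20690337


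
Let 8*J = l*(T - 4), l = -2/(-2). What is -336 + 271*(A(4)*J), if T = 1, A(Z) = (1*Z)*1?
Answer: -1485/2 ≈ -742.50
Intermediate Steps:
A(Z) = Z (A(Z) = Z*1 = Z)
l = 1 (l = -2*(-½) = 1)
J = -3/8 (J = (1*(1 - 4))/8 = (1*(-3))/8 = (⅛)*(-3) = -3/8 ≈ -0.37500)
-336 + 271*(A(4)*J) = -336 + 271*(4*(-3/8)) = -336 + 271*(-3/2) = -336 - 813/2 = -1485/2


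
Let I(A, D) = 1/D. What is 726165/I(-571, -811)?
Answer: -588919815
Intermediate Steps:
I(A, D) = 1/D
726165/I(-571, -811) = 726165/(1/(-811)) = 726165/(-1/811) = 726165*(-811) = -588919815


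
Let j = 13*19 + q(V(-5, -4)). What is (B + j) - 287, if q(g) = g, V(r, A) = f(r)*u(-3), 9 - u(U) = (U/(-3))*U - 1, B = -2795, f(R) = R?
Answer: -2900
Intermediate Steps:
u(U) = 10 + U²/3 (u(U) = 9 - ((U/(-3))*U - 1) = 9 - ((U*(-⅓))*U - 1) = 9 - ((-U/3)*U - 1) = 9 - (-U²/3 - 1) = 9 - (-1 - U²/3) = 9 + (1 + U²/3) = 10 + U²/3)
V(r, A) = 13*r (V(r, A) = r*(10 + (⅓)*(-3)²) = r*(10 + (⅓)*9) = r*(10 + 3) = r*13 = 13*r)
j = 182 (j = 13*19 + 13*(-5) = 247 - 65 = 182)
(B + j) - 287 = (-2795 + 182) - 287 = -2613 - 287 = -2900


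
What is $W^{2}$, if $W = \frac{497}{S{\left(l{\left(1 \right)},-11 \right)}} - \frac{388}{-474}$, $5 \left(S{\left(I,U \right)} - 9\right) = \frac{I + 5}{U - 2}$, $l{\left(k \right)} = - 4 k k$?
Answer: $\frac{60366388915561}{19156774464} \approx 3151.2$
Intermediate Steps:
$l{\left(k \right)} = - 4 k^{2}$
$S{\left(I,U \right)} = 9 + \frac{5 + I}{5 \left(-2 + U\right)}$ ($S{\left(I,U \right)} = 9 + \frac{\left(I + 5\right) \frac{1}{U - 2}}{5} = 9 + \frac{\left(5 + I\right) \frac{1}{-2 + U}}{5} = 9 + \frac{\frac{1}{-2 + U} \left(5 + I\right)}{5} = 9 + \frac{5 + I}{5 \left(-2 + U\right)}$)
$W = \frac{7769581}{138408}$ ($W = \frac{497}{\frac{1}{5} \frac{1}{-2 - 11} \left(-85 - 4 \cdot 1^{2} + 45 \left(-11\right)\right)} - \frac{388}{-474} = \frac{497}{\frac{1}{5} \frac{1}{-13} \left(-85 - 4 - 495\right)} - - \frac{194}{237} = \frac{497}{\frac{1}{5} \left(- \frac{1}{13}\right) \left(-85 - 4 - 495\right)} + \frac{194}{237} = \frac{497}{\frac{1}{5} \left(- \frac{1}{13}\right) \left(-584\right)} + \frac{194}{237} = \frac{497}{\frac{584}{65}} + \frac{194}{237} = 497 \cdot \frac{65}{584} + \frac{194}{237} = \frac{32305}{584} + \frac{194}{237} = \frac{7769581}{138408} \approx 56.135$)
$W^{2} = \left(\frac{7769581}{138408}\right)^{2} = \frac{60366388915561}{19156774464}$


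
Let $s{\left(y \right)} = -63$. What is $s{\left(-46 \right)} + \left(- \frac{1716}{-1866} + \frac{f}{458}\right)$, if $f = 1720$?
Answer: $- \frac{4153843}{71219} \approx -58.325$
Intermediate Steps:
$s{\left(-46 \right)} + \left(- \frac{1716}{-1866} + \frac{f}{458}\right) = -63 + \left(- \frac{1716}{-1866} + \frac{1720}{458}\right) = -63 + \left(\left(-1716\right) \left(- \frac{1}{1866}\right) + 1720 \cdot \frac{1}{458}\right) = -63 + \left(\frac{286}{311} + \frac{860}{229}\right) = -63 + \frac{332954}{71219} = - \frac{4153843}{71219}$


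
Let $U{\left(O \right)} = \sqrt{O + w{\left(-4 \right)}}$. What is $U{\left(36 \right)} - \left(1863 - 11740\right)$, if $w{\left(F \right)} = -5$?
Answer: $9877 + \sqrt{31} \approx 9882.6$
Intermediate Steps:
$U{\left(O \right)} = \sqrt{-5 + O}$ ($U{\left(O \right)} = \sqrt{O - 5} = \sqrt{-5 + O}$)
$U{\left(36 \right)} - \left(1863 - 11740\right) = \sqrt{-5 + 36} - \left(1863 - 11740\right) = \sqrt{31} - \left(1863 - 11740\right) = \sqrt{31} - -9877 = \sqrt{31} + 9877 = 9877 + \sqrt{31}$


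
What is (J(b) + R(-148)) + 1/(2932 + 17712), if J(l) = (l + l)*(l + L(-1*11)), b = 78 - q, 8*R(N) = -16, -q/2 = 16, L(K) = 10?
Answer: 544960313/20644 ≈ 26398.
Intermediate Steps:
q = -32 (q = -2*16 = -32)
R(N) = -2 (R(N) = (⅛)*(-16) = -2)
b = 110 (b = 78 - 1*(-32) = 78 + 32 = 110)
J(l) = 2*l*(10 + l) (J(l) = (l + l)*(l + 10) = (2*l)*(10 + l) = 2*l*(10 + l))
(J(b) + R(-148)) + 1/(2932 + 17712) = (2*110*(10 + 110) - 2) + 1/(2932 + 17712) = (2*110*120 - 2) + 1/20644 = (26400 - 2) + 1/20644 = 26398 + 1/20644 = 544960313/20644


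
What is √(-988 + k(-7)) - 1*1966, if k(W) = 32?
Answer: -1966 + 2*I*√239 ≈ -1966.0 + 30.919*I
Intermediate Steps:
√(-988 + k(-7)) - 1*1966 = √(-988 + 32) - 1*1966 = √(-956) - 1966 = 2*I*√239 - 1966 = -1966 + 2*I*√239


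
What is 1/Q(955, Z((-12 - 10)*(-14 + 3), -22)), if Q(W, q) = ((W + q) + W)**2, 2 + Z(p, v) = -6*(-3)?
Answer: 1/3709476 ≈ 2.6958e-7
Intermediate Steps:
Z(p, v) = 16 (Z(p, v) = -2 - 6*(-3) = -2 + 18 = 16)
Q(W, q) = (q + 2*W)**2
1/Q(955, Z((-12 - 10)*(-14 + 3), -22)) = 1/((16 + 2*955)**2) = 1/((16 + 1910)**2) = 1/(1926**2) = 1/3709476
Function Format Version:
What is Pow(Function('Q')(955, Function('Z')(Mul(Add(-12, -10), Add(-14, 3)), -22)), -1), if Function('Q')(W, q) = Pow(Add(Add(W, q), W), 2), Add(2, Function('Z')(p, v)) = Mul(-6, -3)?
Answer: Rational(1, 3709476) ≈ 2.6958e-7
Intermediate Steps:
Function('Z')(p, v) = 16 (Function('Z')(p, v) = Add(-2, Mul(-6, -3)) = Add(-2, 18) = 16)
Function('Q')(W, q) = Pow(Add(q, Mul(2, W)), 2)
Pow(Function('Q')(955, Function('Z')(Mul(Add(-12, -10), Add(-14, 3)), -22)), -1) = Pow(Pow(Add(16, Mul(2, 955)), 2), -1) = Pow(Pow(Add(16, 1910), 2), -1) = Pow(Pow(1926, 2), -1) = Pow(3709476, -1) = Rational(1, 3709476)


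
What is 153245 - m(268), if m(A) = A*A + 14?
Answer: 81407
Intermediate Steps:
m(A) = 14 + A² (m(A) = A² + 14 = 14 + A²)
153245 - m(268) = 153245 - (14 + 268²) = 153245 - (14 + 71824) = 153245 - 1*71838 = 153245 - 71838 = 81407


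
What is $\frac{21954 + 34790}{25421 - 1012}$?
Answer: $\frac{56744}{24409} \approx 2.3247$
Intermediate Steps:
$\frac{21954 + 34790}{25421 - 1012} = \frac{56744}{24409}$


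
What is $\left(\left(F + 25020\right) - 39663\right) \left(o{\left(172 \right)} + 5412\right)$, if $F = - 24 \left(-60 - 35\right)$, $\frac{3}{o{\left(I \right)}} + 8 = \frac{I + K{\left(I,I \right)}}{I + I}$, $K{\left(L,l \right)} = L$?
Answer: $- \frac{468322803}{7} \approx -6.6903 \cdot 10^{7}$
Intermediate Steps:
$o{\left(I \right)} = - \frac{3}{7}$ ($o{\left(I \right)} = \frac{3}{-8 + \frac{I + I}{I + I}} = \frac{3}{-8 + \frac{2 I}{2 I}} = \frac{3}{-8 + 2 I \frac{1}{2 I}} = \frac{3}{-8 + 1} = \frac{3}{-7} = 3 \left(- \frac{1}{7}\right) = - \frac{3}{7}$)
$F = 2280$ ($F = \left(-24\right) \left(-95\right) = 2280$)
$\left(\left(F + 25020\right) - 39663\right) \left(o{\left(172 \right)} + 5412\right) = \left(\left(2280 + 25020\right) - 39663\right) \left(- \frac{3}{7} + 5412\right) = \left(27300 - 39663\right) \frac{37881}{7} = \left(-12363\right) \frac{37881}{7} = - \frac{468322803}{7}$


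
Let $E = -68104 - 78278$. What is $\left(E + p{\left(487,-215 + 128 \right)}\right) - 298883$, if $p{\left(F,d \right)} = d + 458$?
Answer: $-444894$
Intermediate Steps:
$p{\left(F,d \right)} = 458 + d$
$E = -146382$
$\left(E + p{\left(487,-215 + 128 \right)}\right) - 298883 = \left(-146382 + \left(458 + \left(-215 + 128\right)\right)\right) - 298883 = \left(-146382 + \left(458 - 87\right)\right) - 298883 = \left(-146382 + 371\right) - 298883 = -146011 - 298883 = -444894$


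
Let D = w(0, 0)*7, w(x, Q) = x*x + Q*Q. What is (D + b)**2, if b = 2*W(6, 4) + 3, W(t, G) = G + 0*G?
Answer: 121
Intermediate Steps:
w(x, Q) = Q**2 + x**2 (w(x, Q) = x**2 + Q**2 = Q**2 + x**2)
W(t, G) = G (W(t, G) = G + 0 = G)
D = 0 (D = (0**2 + 0**2)*7 = (0 + 0)*7 = 0*7 = 0)
b = 11 (b = 2*4 + 3 = 8 + 3 = 11)
(D + b)**2 = (0 + 11)**2 = 11**2 = 121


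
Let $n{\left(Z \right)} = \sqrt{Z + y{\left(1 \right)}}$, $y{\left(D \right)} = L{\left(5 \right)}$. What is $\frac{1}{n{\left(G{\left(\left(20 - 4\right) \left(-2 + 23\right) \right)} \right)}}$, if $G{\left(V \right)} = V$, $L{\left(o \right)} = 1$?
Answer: $\frac{\sqrt{337}}{337} \approx 0.054473$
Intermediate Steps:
$y{\left(D \right)} = 1$
$n{\left(Z \right)} = \sqrt{1 + Z}$ ($n{\left(Z \right)} = \sqrt{Z + 1} = \sqrt{1 + Z}$)
$\frac{1}{n{\left(G{\left(\left(20 - 4\right) \left(-2 + 23\right) \right)} \right)}} = \frac{1}{\sqrt{1 + \left(20 - 4\right) \left(-2 + 23\right)}} = \frac{1}{\sqrt{1 + 16 \cdot 21}} = \frac{1}{\sqrt{1 + 336}} = \frac{1}{\sqrt{337}} = \frac{\sqrt{337}}{337}$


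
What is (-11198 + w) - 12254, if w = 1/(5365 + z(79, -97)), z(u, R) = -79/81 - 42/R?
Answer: -988467646031/42148544 ≈ -23452.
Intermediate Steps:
z(u, R) = -79/81 - 42/R (z(u, R) = -79*1/81 - 42/R = -79/81 - 42/R)
w = 7857/42148544 (w = 1/(5365 + (-79/81 - 42/(-97))) = 1/(5365 + (-79/81 - 42*(-1/97))) = 1/(5365 + (-79/81 + 42/97)) = 1/(5365 - 4261/7857) = 1/(42148544/7857) = 7857/42148544 ≈ 0.00018641)
(-11198 + w) - 12254 = (-11198 + 7857/42148544) - 12254 = -471979387855/42148544 - 12254 = -988467646031/42148544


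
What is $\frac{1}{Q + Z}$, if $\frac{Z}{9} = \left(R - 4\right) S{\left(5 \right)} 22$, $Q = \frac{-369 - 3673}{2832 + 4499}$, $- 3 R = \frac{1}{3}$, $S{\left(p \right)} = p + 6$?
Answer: $- \frac{7331}{65645816} \approx -0.00011168$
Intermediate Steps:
$S{\left(p \right)} = 6 + p$
$R = - \frac{1}{9}$ ($R = - \frac{1}{3 \cdot 3} = \left(- \frac{1}{3}\right) \frac{1}{3} = - \frac{1}{9} \approx -0.11111$)
$Q = - \frac{4042}{7331} \approx -0.55136$
$Z = -8954$ ($Z = 9 \left(- \frac{1}{9} - 4\right) \left(6 + 5\right) 22 = 9 \left(- \frac{37}{9}\right) 11 \cdot 22 = 9 \left(\left(- \frac{407}{9}\right) 22\right) = 9 \left(- \frac{8954}{9}\right) = -8954$)
$\frac{1}{Q + Z} = \frac{1}{- \frac{4042}{7331} - 8954} = \frac{1}{- \frac{65645816}{7331}} = - \frac{7331}{65645816}$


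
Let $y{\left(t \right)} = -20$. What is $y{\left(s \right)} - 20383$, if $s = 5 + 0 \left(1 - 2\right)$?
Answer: $-20403$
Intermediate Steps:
$s = 5$ ($s = 5 + 0 \left(-1\right) = 5 + 0 = 5$)
$y{\left(s \right)} - 20383 = -20 - 20383 = -20403$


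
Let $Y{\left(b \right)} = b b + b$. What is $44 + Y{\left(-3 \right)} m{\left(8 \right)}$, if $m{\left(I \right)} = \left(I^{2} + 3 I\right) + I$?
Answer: $620$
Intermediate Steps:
$m{\left(I \right)} = I^{2} + 4 I$
$Y{\left(b \right)} = b + b^{2}$ ($Y{\left(b \right)} = b^{2} + b = b + b^{2}$)
$44 + Y{\left(-3 \right)} m{\left(8 \right)} = 44 + - 3 \left(1 - 3\right) 8 \left(4 + 8\right) = 44 + \left(-3\right) \left(-2\right) 8 \cdot 12 = 44 + 6 \cdot 96 = 44 + 576 = 620$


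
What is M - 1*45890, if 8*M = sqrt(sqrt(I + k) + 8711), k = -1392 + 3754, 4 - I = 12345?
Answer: -45890 + sqrt(8711 + I*sqrt(9979))/8 ≈ -45878.0 + 0.066893*I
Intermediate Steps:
I = -12341 (I = 4 - 1*12345 = 4 - 12345 = -12341)
k = 2362
M = sqrt(8711 + I*sqrt(9979))/8 (M = sqrt(sqrt(-12341 + 2362) + 8711)/8 = sqrt(sqrt(-9979) + 8711)/8 = sqrt(I*sqrt(9979) + 8711)/8 = sqrt(8711 + I*sqrt(9979))/8 ≈ 11.667 + 0.066893*I)
M - 1*45890 = sqrt(8711 + I*sqrt(9979))/8 - 1*45890 = sqrt(8711 + I*sqrt(9979))/8 - 45890 = -45890 + sqrt(8711 + I*sqrt(9979))/8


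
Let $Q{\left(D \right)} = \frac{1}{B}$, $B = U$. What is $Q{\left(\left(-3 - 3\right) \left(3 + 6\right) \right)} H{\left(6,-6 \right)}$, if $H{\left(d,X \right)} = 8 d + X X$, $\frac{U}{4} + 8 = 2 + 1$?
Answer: $- \frac{21}{5} \approx -4.2$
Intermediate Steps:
$U = -20$ ($U = -32 + 4 \left(2 + 1\right) = -32 + 4 \cdot 3 = -32 + 12 = -20$)
$B = -20$
$Q{\left(D \right)} = - \frac{1}{20}$ ($Q{\left(D \right)} = \frac{1}{-20} = - \frac{1}{20}$)
$H{\left(d,X \right)} = X^{2} + 8 d$ ($H{\left(d,X \right)} = 8 d + X^{2} = X^{2} + 8 d$)
$Q{\left(\left(-3 - 3\right) \left(3 + 6\right) \right)} H{\left(6,-6 \right)} = - \frac{\left(-6\right)^{2} + 8 \cdot 6}{20} = - \frac{36 + 48}{20} = \left(- \frac{1}{20}\right) 84 = - \frac{21}{5}$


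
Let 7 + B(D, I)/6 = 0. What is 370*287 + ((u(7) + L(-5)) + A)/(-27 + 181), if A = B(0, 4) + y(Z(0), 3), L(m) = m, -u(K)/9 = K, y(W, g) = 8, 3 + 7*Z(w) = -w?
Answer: 8176579/77 ≈ 1.0619e+5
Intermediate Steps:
Z(w) = -3/7 - w/7 (Z(w) = -3/7 + (-w)/7 = -3/7 - w/7)
B(D, I) = -42 (B(D, I) = -42 + 6*0 = -42 + 0 = -42)
u(K) = -9*K
A = -34 (A = -42 + 8 = -34)
370*287 + ((u(7) + L(-5)) + A)/(-27 + 181) = 370*287 + ((-9*7 - 5) - 34)/(-27 + 181) = 106190 + ((-63 - 5) - 34)/154 = 106190 + (-68 - 34)*(1/154) = 106190 - 102*1/154 = 106190 - 51/77 = 8176579/77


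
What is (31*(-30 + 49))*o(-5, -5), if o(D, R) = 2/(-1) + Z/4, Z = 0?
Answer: -1178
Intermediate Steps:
o(D, R) = -2 (o(D, R) = 2/(-1) + 0/4 = 2*(-1) + 0*(¼) = -2 + 0 = -2)
(31*(-30 + 49))*o(-5, -5) = (31*(-30 + 49))*(-2) = (31*19)*(-2) = 589*(-2) = -1178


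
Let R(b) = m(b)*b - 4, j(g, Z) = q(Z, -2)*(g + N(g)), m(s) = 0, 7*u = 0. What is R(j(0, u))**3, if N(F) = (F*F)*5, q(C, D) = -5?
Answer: -64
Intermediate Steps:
u = 0 (u = (1/7)*0 = 0)
N(F) = 5*F**2 (N(F) = F**2*5 = 5*F**2)
j(g, Z) = -25*g**2 - 5*g (j(g, Z) = -5*(g + 5*g**2) = -25*g**2 - 5*g)
R(b) = -4 (R(b) = 0*b - 4 = 0 - 4 = -4)
R(j(0, u))**3 = (-4)**3 = -64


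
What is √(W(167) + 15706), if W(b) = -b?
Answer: √15539 ≈ 124.66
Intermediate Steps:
√(W(167) + 15706) = √(-1*167 + 15706) = √(-167 + 15706) = √15539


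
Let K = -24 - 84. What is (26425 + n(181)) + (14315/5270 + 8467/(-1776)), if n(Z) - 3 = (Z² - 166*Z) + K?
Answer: 27173446555/935952 ≈ 29033.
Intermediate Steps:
K = -108
n(Z) = -105 + Z² - 166*Z (n(Z) = 3 + ((Z² - 166*Z) - 108) = 3 + (-108 + Z² - 166*Z) = -105 + Z² - 166*Z)
(26425 + n(181)) + (14315/5270 + 8467/(-1776)) = (26425 + (-105 + 181² - 166*181)) + (14315/5270 + 8467/(-1776)) = (26425 + (-105 + 32761 - 30046)) + (14315*(1/5270) + 8467*(-1/1776)) = (26425 + 2610) + (2863/1054 - 8467/1776) = 29035 - 1919765/935952 = 27173446555/935952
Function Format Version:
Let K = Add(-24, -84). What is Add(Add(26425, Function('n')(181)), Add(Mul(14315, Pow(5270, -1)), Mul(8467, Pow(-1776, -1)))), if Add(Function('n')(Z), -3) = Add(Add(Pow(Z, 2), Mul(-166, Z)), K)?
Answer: Rational(27173446555, 935952) ≈ 29033.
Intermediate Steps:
K = -108
Function('n')(Z) = Add(-105, Pow(Z, 2), Mul(-166, Z)) (Function('n')(Z) = Add(3, Add(Add(Pow(Z, 2), Mul(-166, Z)), -108)) = Add(3, Add(-108, Pow(Z, 2), Mul(-166, Z))) = Add(-105, Pow(Z, 2), Mul(-166, Z)))
Add(Add(26425, Function('n')(181)), Add(Mul(14315, Pow(5270, -1)), Mul(8467, Pow(-1776, -1)))) = Add(Add(26425, Add(-105, Pow(181, 2), Mul(-166, 181))), Add(Mul(14315, Pow(5270, -1)), Mul(8467, Pow(-1776, -1)))) = Add(Add(26425, Add(-105, 32761, -30046)), Add(Mul(14315, Rational(1, 5270)), Mul(8467, Rational(-1, 1776)))) = Add(Add(26425, 2610), Add(Rational(2863, 1054), Rational(-8467, 1776))) = Add(29035, Rational(-1919765, 935952)) = Rational(27173446555, 935952)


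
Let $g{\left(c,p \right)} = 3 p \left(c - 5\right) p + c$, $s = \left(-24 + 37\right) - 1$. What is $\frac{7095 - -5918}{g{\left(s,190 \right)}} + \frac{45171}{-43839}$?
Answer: $- \frac{3741577805}{3692763552} \approx -1.0132$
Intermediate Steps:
$s = 12$ ($s = 13 - 1 = 12$)
$g{\left(c,p \right)} = c + 3 p^{2} \left(-5 + c\right)$ ($g{\left(c,p \right)} = 3 p \left(-5 + c\right) p + c = 3 p^{2} \left(-5 + c\right) + c = c + 3 p^{2} \left(-5 + c\right)$)
$\frac{7095 - -5918}{g{\left(s,190 \right)}} + \frac{45171}{-43839} = \frac{7095 - -5918}{12 - 15 \cdot 190^{2} + 3 \cdot 12 \cdot 190^{2}} + \frac{45171}{-43839} = \frac{7095 + 5918}{12 - 541500 + 3 \cdot 12 \cdot 36100} + 45171 \left(- \frac{1}{43839}\right) = \frac{13013}{12 - 541500 + 1299600} - \frac{5019}{4871} = \frac{13013}{758112} - \frac{5019}{4871} = - \frac{3741577805}{3692763552}$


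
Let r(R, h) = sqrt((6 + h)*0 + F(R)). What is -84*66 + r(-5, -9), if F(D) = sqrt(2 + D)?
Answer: -5544 + 3**(1/4)*sqrt(I) ≈ -5543.1 + 0.9306*I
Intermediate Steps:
r(R, h) = (2 + R)**(1/4) (r(R, h) = sqrt((6 + h)*0 + sqrt(2 + R)) = sqrt(0 + sqrt(2 + R)) = sqrt(sqrt(2 + R)) = (2 + R)**(1/4))
-84*66 + r(-5, -9) = -84*66 + (2 - 5)**(1/4) = -5544 + (-3)**(1/4)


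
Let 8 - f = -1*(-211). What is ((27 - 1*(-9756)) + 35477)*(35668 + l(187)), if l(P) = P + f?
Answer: 1613609520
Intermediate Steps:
f = -203 (f = 8 - (-1)*(-211) = 8 - 1*211 = 8 - 211 = -203)
l(P) = -203 + P (l(P) = P - 203 = -203 + P)
((27 - 1*(-9756)) + 35477)*(35668 + l(187)) = ((27 - 1*(-9756)) + 35477)*(35668 + (-203 + 187)) = ((27 + 9756) + 35477)*(35668 - 16) = (9783 + 35477)*35652 = 45260*35652 = 1613609520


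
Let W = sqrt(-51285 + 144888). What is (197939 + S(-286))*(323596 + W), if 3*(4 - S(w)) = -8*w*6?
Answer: 62572787732 + 193367*sqrt(93603) ≈ 6.2632e+10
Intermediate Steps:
S(w) = 4 + 16*w (S(w) = 4 - (-8*w)*6/3 = 4 - (-16)*w = 4 + 16*w)
W = sqrt(93603) ≈ 305.95
(197939 + S(-286))*(323596 + W) = (197939 + (4 + 16*(-286)))*(323596 + sqrt(93603)) = (197939 + (4 - 4576))*(323596 + sqrt(93603)) = (197939 - 4572)*(323596 + sqrt(93603)) = 193367*(323596 + sqrt(93603)) = 62572787732 + 193367*sqrt(93603)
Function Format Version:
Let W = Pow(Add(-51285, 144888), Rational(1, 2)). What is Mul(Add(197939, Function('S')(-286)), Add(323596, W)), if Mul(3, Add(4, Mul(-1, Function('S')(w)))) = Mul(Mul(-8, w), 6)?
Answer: Add(62572787732, Mul(193367, Pow(93603, Rational(1, 2)))) ≈ 6.2632e+10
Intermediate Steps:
Function('S')(w) = Add(4, Mul(16, w)) (Function('S')(w) = Add(4, Mul(Rational(-1, 3), Mul(Mul(-8, w), 6))) = Add(4, Mul(Rational(-1, 3), Mul(-48, w))) = Add(4, Mul(16, w)))
W = Pow(93603, Rational(1, 2)) ≈ 305.95
Mul(Add(197939, Function('S')(-286)), Add(323596, W)) = Mul(Add(197939, Add(4, Mul(16, -286))), Add(323596, Pow(93603, Rational(1, 2)))) = Mul(Add(197939, Add(4, -4576)), Add(323596, Pow(93603, Rational(1, 2)))) = Mul(Add(197939, -4572), Add(323596, Pow(93603, Rational(1, 2)))) = Mul(193367, Add(323596, Pow(93603, Rational(1, 2)))) = Add(62572787732, Mul(193367, Pow(93603, Rational(1, 2))))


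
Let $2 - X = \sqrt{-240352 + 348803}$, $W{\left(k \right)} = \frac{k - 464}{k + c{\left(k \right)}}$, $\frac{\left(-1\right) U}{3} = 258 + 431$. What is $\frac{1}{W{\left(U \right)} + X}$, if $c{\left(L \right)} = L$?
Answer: $- \frac{44643066}{1853306199755} - \frac{17089956 \sqrt{108451}}{1853306199755} \approx -0.0030608$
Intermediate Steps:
$U = -2067$ ($U = - 3 \left(258 + 431\right) = \left(-3\right) 689 = -2067$)
$W{\left(k \right)} = \frac{-464 + k}{2 k}$ ($W{\left(k \right)} = \frac{k - 464}{k + k} = \frac{-464 + k}{2 k}$)
$X = 2 - \sqrt{108451}$ ($X = 2 - \sqrt{-240352 + 348803} = 2 - \sqrt{108451} \approx -327.32$)
$\frac{1}{W{\left(U \right)} + X} = \frac{1}{\frac{-464 - 2067}{2 \left(-2067\right)} + \left(2 - \sqrt{108451}\right)} = \frac{1}{\frac{1}{2} \left(- \frac{1}{2067}\right) \left(-2531\right) + \left(2 - \sqrt{108451}\right)} = \frac{1}{\frac{2531}{4134} + \left(2 - \sqrt{108451}\right)} = \frac{1}{\frac{10799}{4134} - \sqrt{108451}}$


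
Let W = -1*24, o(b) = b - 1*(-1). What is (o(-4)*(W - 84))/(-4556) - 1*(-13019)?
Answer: 14828560/1139 ≈ 13019.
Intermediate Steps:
o(b) = 1 + b (o(b) = b + 1 = 1 + b)
W = -24
(o(-4)*(W - 84))/(-4556) - 1*(-13019) = ((1 - 4)*(-24 - 84))/(-4556) - 1*(-13019) = -3*(-108)*(-1/4556) + 13019 = 324*(-1/4556) + 13019 = -81/1139 + 13019 = 14828560/1139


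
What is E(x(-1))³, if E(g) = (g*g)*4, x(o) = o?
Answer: 64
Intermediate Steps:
E(g) = 4*g² (E(g) = g²*4 = 4*g²)
E(x(-1))³ = (4*(-1)²)³ = (4*1)³ = 4³ = 64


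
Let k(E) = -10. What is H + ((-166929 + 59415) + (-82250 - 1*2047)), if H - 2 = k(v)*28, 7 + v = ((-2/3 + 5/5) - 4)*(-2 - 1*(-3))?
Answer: -192089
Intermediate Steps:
v = -32/3 (v = -7 + ((-2/3 + 5/5) - 4)*(-2 - 1*(-3)) = -7 + ((-2*⅓ + 5*(⅕)) - 4)*(-2 + 3) = -7 + ((-⅔ + 1) - 4)*1 = -7 + (⅓ - 4)*1 = -7 - 11/3*1 = -7 - 11/3 = -32/3 ≈ -10.667)
H = -278 (H = 2 - 10*28 = 2 - 280 = -278)
H + ((-166929 + 59415) + (-82250 - 1*2047)) = -278 + ((-166929 + 59415) + (-82250 - 1*2047)) = -278 + (-107514 + (-82250 - 2047)) = -278 + (-107514 - 84297) = -278 - 191811 = -192089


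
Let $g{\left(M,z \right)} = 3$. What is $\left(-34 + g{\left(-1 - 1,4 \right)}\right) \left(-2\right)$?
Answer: $62$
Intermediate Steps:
$\left(-34 + g{\left(-1 - 1,4 \right)}\right) \left(-2\right) = \left(-34 + 3\right) \left(-2\right) = \left(-31\right) \left(-2\right) = 62$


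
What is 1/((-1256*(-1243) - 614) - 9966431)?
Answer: -1/8405837 ≈ -1.1896e-7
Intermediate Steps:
1/((-1256*(-1243) - 614) - 9966431) = 1/((1561208 - 614) - 9966431) = 1/(1560594 - 9966431) = 1/(-8405837) = -1/8405837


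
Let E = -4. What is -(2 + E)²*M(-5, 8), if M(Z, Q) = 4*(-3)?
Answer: 48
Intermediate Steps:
M(Z, Q) = -12
-(2 + E)²*M(-5, 8) = -(2 - 4)²*(-12) = -(-2)²*(-12) = -4*(-12) = -1*(-48) = 48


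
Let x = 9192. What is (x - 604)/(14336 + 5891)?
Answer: 76/179 ≈ 0.42458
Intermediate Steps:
(x - 604)/(14336 + 5891) = (9192 - 604)/(14336 + 5891) = 8588/20227 = 8588*(1/20227) = 76/179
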